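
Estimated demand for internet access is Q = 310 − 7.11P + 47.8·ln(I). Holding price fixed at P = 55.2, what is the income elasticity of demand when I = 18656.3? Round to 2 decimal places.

At P = 55.2, I = 18656.3: Q = 387.590.
Holding P constant, ∂Q/∂I = 47.8/I = 0.00256214.
η_I = (∂Q/∂I)·(I/Q) = 0.00256214 × (18656.3/387.590) = 0.12.

0.12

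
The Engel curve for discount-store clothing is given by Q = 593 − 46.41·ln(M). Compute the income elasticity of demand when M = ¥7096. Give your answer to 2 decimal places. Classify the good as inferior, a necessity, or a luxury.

At M = 7096: Q = 181.469.
dQ/dM = -46.41/M = -0.0065403 at this income.
η = (dQ/dM)·(M/Q) = -0.0065403 × (7096/181.469) = -0.26.
Since η < 0, the good is an inferior good.

-0.26 (inferior good)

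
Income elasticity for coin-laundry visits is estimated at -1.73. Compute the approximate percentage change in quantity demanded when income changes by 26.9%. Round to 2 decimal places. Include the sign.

-46.54%

%ΔQ ≈ η × %ΔI = -1.73 × 26.9% = -46.54%.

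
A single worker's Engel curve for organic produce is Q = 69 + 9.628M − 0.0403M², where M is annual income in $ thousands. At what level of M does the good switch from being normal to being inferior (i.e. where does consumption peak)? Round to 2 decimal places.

119.45

dQ/dM = 9.628 − 0.0806M.
The good is inferior where dQ/dM < 0. Setting dQ/dM = 0 gives M = 9.628 / 0.0806 = 119.45.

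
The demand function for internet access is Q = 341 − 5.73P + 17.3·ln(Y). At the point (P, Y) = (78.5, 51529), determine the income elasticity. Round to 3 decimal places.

At P = 78.5, Y = 51529: Q = 78.898.
Holding P constant, ∂Q/∂Y = 17.3/Y = 0.000335733.
η_Y = (∂Q/∂Y)·(Y/Q) = 0.000335733 × (51529/78.898) = 0.219.

0.219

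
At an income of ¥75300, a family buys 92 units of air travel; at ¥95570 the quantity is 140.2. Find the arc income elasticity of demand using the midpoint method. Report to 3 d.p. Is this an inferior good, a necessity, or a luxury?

ΔQ = 140.2 − 92 = 48.2; midpoint Q̄ = (92 + 140.2)/2 = 116.1.
ΔI = 95570 − 75300 = 20270; midpoint Ī = (75300 + 95570)/2 = 85435.
η = (ΔQ/Q̄) ÷ (ΔI/Ī) = (48.2/116.1) ÷ (20270/85435) = 1.750.
η > 1 ⇒ luxury.

1.750 (luxury)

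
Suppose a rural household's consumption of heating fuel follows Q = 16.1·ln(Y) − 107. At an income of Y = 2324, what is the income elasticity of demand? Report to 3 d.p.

0.905

At Y = 2324: Q = 17.792.
dQ/dY = 16.1/Y = 0.00692771 at this income.
η = (dQ/dY)·(Y/Q) = 0.00692771 × (2324/17.792) = 0.905.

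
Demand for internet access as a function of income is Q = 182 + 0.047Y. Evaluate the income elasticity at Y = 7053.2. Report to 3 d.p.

0.646

At Y = 7053.2: Q = 513.500.
dQ/dY = 0.047.
η = (dQ/dY)·(Y/Q) = 0.047 × (7053.2/513.500) = 0.646.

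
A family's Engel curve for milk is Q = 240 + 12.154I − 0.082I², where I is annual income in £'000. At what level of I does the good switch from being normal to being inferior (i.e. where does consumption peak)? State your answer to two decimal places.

74.11

dQ/dI = 12.154 − 0.164I.
The good is inferior where dQ/dI < 0. Setting dQ/dI = 0 gives I = 12.154 / 0.164 = 74.11.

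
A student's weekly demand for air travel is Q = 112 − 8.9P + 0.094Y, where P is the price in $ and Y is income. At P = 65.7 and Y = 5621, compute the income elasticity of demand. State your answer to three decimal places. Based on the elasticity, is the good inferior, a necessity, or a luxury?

At P = 65.7, Y = 5621: Q = 55.644.
Holding P constant, ∂Q/∂Y = 0.094.
η_Y = (∂Q/∂Y)·(Y/Q) = 0.094 × (5621/55.644) = 9.496.
Since η > 1, this is a luxury.

9.496 (luxury)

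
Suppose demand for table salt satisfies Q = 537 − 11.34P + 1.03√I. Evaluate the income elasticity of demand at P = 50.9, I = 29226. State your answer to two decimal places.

0.65

At P = 50.9, I = 29226: Q = 135.879.
Holding P constant, ∂Q/∂I = 1.03/(2√I) = 0.00301247.
η_I = (∂Q/∂I)·(I/Q) = 0.00301247 × (29226/135.879) = 0.65.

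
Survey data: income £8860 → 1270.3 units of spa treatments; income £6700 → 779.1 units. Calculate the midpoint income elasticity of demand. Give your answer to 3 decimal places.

ΔQ = 779.1 − 1270.3 = -491.2; midpoint Q̄ = (1270.3 + 779.1)/2 = 1024.7.
ΔI = 6700 − 8860 = -2160; midpoint Ī = (8860 + 6700)/2 = 7780.
η = (ΔQ/Q̄) ÷ (ΔI/Ī) = (-491.2/1024.7) ÷ (-2160/7780) = 1.727.

1.727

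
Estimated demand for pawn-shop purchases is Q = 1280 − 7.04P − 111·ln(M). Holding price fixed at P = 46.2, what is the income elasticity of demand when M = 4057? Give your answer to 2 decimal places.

At P = 46.2, M = 4057: Q = 32.542.
Holding P constant, ∂Q/∂M = -111/M = -0.0273601.
η_M = (∂Q/∂M)·(M/Q) = -0.0273601 × (4057/32.542) = -3.41.

-3.41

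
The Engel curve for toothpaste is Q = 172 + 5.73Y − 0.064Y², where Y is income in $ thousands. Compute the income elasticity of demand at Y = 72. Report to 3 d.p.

At Y = 72: Q = 252.7840.
dQ/dY = 5.73 − 0.128Y = -3.48600.
η = (dQ/dY)·(Y/Q) = -3.48600 × (72/252.7840) = -0.993.

-0.993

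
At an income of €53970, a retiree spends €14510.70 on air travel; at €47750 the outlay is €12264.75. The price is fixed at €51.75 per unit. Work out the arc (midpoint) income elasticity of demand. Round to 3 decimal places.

1.372

With a constant price, Q₁ = 14510.70/51.75 = 280.400 and Q₂ = 12264.75/51.75 = 237.000 (equivalently, work directly with expenditure since P cancels).
Midpoint %ΔQ = (12264.75 − 14510.70)/13387.73 = -0.16776; midpoint %ΔI = (47750 − 53970)/50860 = -0.12230.
η = -0.16776 / -0.12230 = 1.372.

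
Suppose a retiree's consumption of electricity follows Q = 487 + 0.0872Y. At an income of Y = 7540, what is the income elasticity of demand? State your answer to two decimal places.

0.57

At Y = 7540: Q = 1144.488.
dQ/dY = 0.0872.
η = (dQ/dY)·(Y/Q) = 0.0872 × (7540/1144.488) = 0.57.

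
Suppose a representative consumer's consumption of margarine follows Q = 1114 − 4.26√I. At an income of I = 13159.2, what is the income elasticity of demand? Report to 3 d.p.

At I = 13159.2: Q = 625.320.
dQ/dI = -4.26/(2√I) = -0.018568 at this income.
η = (dQ/dI)·(I/Q) = -0.018568 × (13159.2/625.320) = -0.391.

-0.391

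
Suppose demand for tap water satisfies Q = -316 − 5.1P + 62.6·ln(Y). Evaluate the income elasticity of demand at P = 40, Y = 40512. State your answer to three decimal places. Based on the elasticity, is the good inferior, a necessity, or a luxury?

0.434 (necessity)

At P = 40, Y = 40512: Q = 144.146.
Holding P constant, ∂Q/∂Y = 62.6/Y = 0.00154522.
η_Y = (∂Q/∂Y)·(Y/Q) = 0.00154522 × (40512/144.146) = 0.434.
Since 0 < η < 1, this is a necessity.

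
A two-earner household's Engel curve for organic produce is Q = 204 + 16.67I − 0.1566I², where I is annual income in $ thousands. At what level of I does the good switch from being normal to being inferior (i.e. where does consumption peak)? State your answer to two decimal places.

53.22

dQ/dI = 16.67 − 0.3132I.
The good is inferior where dQ/dI < 0. Setting dQ/dI = 0 gives I = 16.67 / 0.3132 = 53.22.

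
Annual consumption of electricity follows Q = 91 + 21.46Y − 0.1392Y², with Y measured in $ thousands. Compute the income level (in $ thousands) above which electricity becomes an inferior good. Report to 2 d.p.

dQ/dY = 21.46 − 0.2784Y.
The good is inferior where dQ/dY < 0. Setting dQ/dY = 0 gives Y = 21.46 / 0.2784 = 77.08.

77.08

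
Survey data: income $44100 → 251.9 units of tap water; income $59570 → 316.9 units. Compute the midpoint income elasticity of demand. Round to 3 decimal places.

ΔQ = 316.9 − 251.9 = 65; midpoint Q̄ = (251.9 + 316.9)/2 = 284.4.
ΔI = 59570 − 44100 = 15470; midpoint Ī = (44100 + 59570)/2 = 51835.
η = (ΔQ/Q̄) ÷ (ΔI/Ī) = (65/284.4) ÷ (15470/51835) = 0.766.

0.766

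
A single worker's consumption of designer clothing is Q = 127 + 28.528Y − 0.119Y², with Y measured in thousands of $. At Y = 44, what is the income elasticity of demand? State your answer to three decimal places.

At Y = 44: Q = 1151.8480.
dQ/dY = 28.528 − 0.238Y = 18.05600.
η = (dQ/dY)·(Y/Q) = 18.05600 × (44/1151.8480) = 0.690.

0.690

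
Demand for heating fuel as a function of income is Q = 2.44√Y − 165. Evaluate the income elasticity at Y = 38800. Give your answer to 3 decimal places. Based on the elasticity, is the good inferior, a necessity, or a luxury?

At Y = 38800: Q = 315.624.
dQ/dY = 2.44/(2√Y) = 0.00619361 at this income.
η = (dQ/dY)·(Y/Q) = 0.00619361 × (38800/315.624) = 0.761.
Since 0 < η < 1, the good is a necessity.

0.761 (necessity)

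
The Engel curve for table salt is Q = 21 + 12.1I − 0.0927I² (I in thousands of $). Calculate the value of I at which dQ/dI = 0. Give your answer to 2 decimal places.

65.26

dQ/dI = 12.1 − 0.1854I.
The good is inferior where dQ/dI < 0. Setting dQ/dI = 0 gives I = 12.1 / 0.1854 = 65.26.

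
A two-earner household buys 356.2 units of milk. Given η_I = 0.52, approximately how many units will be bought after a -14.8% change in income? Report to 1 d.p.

%ΔQ ≈ η × %ΔI = 0.52 × (-14.8%) = -7.696%.
New Q ≈ 356.2 × (1 − 0.07696) = 328.8.

328.8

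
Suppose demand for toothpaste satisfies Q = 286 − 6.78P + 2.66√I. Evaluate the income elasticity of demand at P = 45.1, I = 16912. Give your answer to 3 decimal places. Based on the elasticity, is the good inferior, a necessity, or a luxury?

At P = 45.1, I = 16912: Q = 326.145.
Holding P constant, ∂Q/∂I = 2.66/(2√I) = 0.0102271.
η_I = (∂Q/∂I)·(I/Q) = 0.0102271 × (16912/326.145) = 0.530.
Since 0 < η < 1, this is a necessity.

0.530 (necessity)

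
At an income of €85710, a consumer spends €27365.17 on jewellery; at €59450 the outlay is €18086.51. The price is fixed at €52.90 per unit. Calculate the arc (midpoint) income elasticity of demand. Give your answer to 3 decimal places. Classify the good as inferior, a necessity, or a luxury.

With a constant price, Q₁ = 27365.17/52.90 = 517.300 and Q₂ = 18086.51/52.90 = 341.900 (equivalently, work directly with expenditure since P cancels).
Midpoint %ΔQ = (18086.51 − 27365.17)/22725.84 = -0.40829; midpoint %ΔI = (59450 − 85710)/72580 = -0.36181.
η = -0.40829 / -0.36181 = 1.128.
η > 1 ⇒ luxury.

1.128 (luxury)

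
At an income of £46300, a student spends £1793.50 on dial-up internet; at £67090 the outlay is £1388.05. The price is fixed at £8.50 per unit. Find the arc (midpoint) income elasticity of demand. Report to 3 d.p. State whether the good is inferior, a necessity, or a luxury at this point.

-0.695 (inferior good)

With a constant price, Q₁ = 1793.50/8.50 = 211.000 and Q₂ = 1388.05/8.50 = 163.300 (equivalently, work directly with expenditure since P cancels).
Midpoint %ΔQ = (1388.05 − 1793.50)/1590.78 = -0.25488; midpoint %ΔI = (67090 − 46300)/56695 = 0.36670.
η = -0.25488 / 0.36670 = -0.695.
η < 0 ⇒ inferior good.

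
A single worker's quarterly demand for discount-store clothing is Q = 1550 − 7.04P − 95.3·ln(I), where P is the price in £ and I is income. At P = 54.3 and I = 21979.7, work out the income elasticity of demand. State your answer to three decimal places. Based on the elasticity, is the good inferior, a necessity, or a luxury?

At P = 54.3, I = 21979.7: Q = 214.931.
Holding P constant, ∂Q/∂I = -95.3/I = -0.00433582.
η_I = (∂Q/∂I)·(I/Q) = -0.00433582 × (21979.7/214.931) = -0.443.
Since η < 0, this is an inferior good.

-0.443 (inferior good)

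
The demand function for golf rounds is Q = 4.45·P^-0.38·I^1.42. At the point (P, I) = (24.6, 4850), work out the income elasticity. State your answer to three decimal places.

For a multiplicative demand Q = A·P^α·I^β, the income elasticity is β everywhere.
Here β = 1.42, so η = 1.420.

1.420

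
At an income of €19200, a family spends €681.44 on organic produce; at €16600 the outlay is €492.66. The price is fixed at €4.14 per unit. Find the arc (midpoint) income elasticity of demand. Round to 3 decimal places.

2.214

With a constant price, Q₁ = 681.44/4.14 = 164.599 and Q₂ = 492.66/4.14 = 119.000 (equivalently, work directly with expenditure since P cancels).
Midpoint %ΔQ = (492.66 − 681.44)/587.05 = -0.32157; midpoint %ΔI = (16600 − 19200)/17900 = -0.14525.
η = -0.32157 / -0.14525 = 2.214.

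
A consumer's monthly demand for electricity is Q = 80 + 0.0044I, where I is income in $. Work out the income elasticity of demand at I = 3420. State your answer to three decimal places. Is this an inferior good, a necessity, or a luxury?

At I = 3420: Q = 95.048.
dQ/dI = 0.0044.
η = (dQ/dI)·(I/Q) = 0.0044 × (3420/95.048) = 0.158.
Since 0 < η < 1, the good is a necessity.

0.158 (necessity)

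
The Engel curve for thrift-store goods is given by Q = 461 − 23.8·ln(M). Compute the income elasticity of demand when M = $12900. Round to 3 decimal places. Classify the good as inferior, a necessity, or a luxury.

At M = 12900: Q = 235.733.
dQ/dM = -23.8/M = -0.00184496 at this income.
η = (dQ/dM)·(M/Q) = -0.00184496 × (12900/235.733) = -0.101.
Since η < 0, the good is an inferior good.

-0.101 (inferior good)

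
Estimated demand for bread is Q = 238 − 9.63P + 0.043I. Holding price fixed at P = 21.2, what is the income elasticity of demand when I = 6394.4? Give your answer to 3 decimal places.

0.890

At P = 21.2, I = 6394.4: Q = 308.803.
Holding P constant, ∂Q/∂I = 0.043.
η_I = (∂Q/∂I)·(I/Q) = 0.043 × (6394.4/308.803) = 0.890.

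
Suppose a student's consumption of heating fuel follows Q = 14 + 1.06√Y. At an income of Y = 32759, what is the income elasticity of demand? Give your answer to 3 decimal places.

0.466

At Y = 32759: Q = 205.854.
dQ/dY = 1.06/(2√Y) = 0.00292827 at this income.
η = (dQ/dY)·(Y/Q) = 0.00292827 × (32759/205.854) = 0.466.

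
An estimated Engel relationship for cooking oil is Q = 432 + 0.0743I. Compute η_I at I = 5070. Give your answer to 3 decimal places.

At I = 5070: Q = 808.701.
dQ/dI = 0.0743.
η = (dQ/dI)·(I/Q) = 0.0743 × (5070/808.701) = 0.466.

0.466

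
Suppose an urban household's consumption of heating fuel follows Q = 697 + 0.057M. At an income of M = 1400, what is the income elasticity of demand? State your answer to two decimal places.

At M = 1400: Q = 776.800.
dQ/dM = 0.057.
η = (dQ/dM)·(M/Q) = 0.057 × (1400/776.800) = 0.10.

0.10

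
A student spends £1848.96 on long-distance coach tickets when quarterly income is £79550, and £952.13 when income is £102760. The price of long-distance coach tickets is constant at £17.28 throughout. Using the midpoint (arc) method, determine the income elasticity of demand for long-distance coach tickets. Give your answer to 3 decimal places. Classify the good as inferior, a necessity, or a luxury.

With a constant price, Q₁ = 1848.96/17.28 = 107.000 and Q₂ = 952.13/17.28 = 55.100 (equivalently, work directly with expenditure since P cancels).
Midpoint %ΔQ = (952.13 − 1848.96)/1400.55 = -0.64034; midpoint %ΔI = (102760 − 79550)/91155 = 0.25462.
η = -0.64034 / 0.25462 = -2.515.
η < 0 ⇒ inferior good.

-2.515 (inferior good)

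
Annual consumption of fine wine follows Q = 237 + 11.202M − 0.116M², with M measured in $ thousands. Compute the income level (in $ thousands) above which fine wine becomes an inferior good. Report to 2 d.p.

dQ/dM = 11.202 − 0.232M.
The good is inferior where dQ/dM < 0. Setting dQ/dM = 0 gives M = 11.202 / 0.232 = 48.28.

48.28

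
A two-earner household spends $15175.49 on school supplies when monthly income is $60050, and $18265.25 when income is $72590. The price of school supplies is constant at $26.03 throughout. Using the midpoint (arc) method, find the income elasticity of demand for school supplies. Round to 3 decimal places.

0.977

With a constant price, Q₁ = 15175.49/26.03 = 583.000 and Q₂ = 18265.25/26.03 = 701.700 (equivalently, work directly with expenditure since P cancels).
Midpoint %ΔQ = (18265.25 − 15175.49)/16720.37 = 0.18479; midpoint %ΔI = (72590 − 60050)/66320 = 0.18908.
η = 0.18479 / 0.18908 = 0.977.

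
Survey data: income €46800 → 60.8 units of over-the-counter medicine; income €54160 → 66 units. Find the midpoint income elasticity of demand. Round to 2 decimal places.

ΔQ = 66 − 60.8 = 5.2; midpoint Q̄ = (60.8 + 66)/2 = 63.4.
ΔI = 54160 − 46800 = 7360; midpoint Ī = (46800 + 54160)/2 = 50480.
η = (ΔQ/Q̄) ÷ (ΔI/Ī) = (5.2/63.4) ÷ (7360/50480) = 0.56.

0.56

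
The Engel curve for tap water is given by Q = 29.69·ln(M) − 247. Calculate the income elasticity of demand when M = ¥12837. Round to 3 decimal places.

0.877

At M = 12837: Q = 33.870.
dQ/dM = 29.69/M = 0.00231285 at this income.
η = (dQ/dM)·(M/Q) = 0.00231285 × (12837/33.870) = 0.877.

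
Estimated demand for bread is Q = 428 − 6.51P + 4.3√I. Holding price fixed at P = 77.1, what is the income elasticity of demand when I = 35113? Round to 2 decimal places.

0.55

At P = 77.1, I = 35113: Q = 731.833.
Holding P constant, ∂Q/∂I = 4.3/(2√I) = 0.0114737.
η_I = (∂Q/∂I)·(I/Q) = 0.0114737 × (35113/731.833) = 0.55.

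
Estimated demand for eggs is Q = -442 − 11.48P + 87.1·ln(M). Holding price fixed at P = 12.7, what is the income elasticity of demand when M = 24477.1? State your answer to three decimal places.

0.298

At P = 12.7, M = 24477.1: Q = 292.392.
Holding P constant, ∂Q/∂M = 87.1/M = 0.00355843.
η_M = (∂Q/∂M)·(M/Q) = 0.00355843 × (24477.1/292.392) = 0.298.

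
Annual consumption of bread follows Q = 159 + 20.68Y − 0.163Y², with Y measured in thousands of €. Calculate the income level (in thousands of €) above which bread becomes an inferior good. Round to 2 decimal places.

63.44

dQ/dY = 20.68 − 0.326Y.
The good is inferior where dQ/dY < 0. Setting dQ/dY = 0 gives Y = 20.68 / 0.326 = 63.44.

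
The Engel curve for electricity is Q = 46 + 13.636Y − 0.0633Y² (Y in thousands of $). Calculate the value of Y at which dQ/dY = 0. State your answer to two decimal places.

107.71

dQ/dY = 13.636 − 0.1266Y.
The good is inferior where dQ/dY < 0. Setting dQ/dY = 0 gives Y = 13.636 / 0.1266 = 107.71.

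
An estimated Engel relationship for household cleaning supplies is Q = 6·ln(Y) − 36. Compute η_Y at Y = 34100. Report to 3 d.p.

0.225

At Y = 34100: Q = 26.622.
dQ/dY = 6/Y = 0.000175953 at this income.
η = (dQ/dY)·(Y/Q) = 0.000175953 × (34100/26.622) = 0.225.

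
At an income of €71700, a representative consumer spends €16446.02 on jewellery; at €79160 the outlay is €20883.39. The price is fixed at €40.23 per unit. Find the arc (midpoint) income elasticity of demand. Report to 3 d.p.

2.404

With a constant price, Q₁ = 16446.02/40.23 = 408.800 and Q₂ = 20883.39/40.23 = 519.100 (equivalently, work directly with expenditure since P cancels).
Midpoint %ΔQ = (20883.39 − 16446.02)/18664.71 = 0.23774; midpoint %ΔI = (79160 − 71700)/75430 = 0.09890.
η = 0.23774 / 0.09890 = 2.404.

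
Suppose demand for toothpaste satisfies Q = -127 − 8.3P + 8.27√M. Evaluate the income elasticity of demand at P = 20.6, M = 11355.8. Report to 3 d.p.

0.755

At P = 20.6, M = 11355.8: Q = 583.301.
Holding P constant, ∂Q/∂M = 8.27/(2√M) = 0.0388031.
η_M = (∂Q/∂M)·(M/Q) = 0.0388031 × (11355.8/583.301) = 0.755.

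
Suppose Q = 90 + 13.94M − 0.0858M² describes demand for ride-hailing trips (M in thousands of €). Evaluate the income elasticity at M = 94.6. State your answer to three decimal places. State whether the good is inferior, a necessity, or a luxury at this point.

-0.339 (inferior good)

At M = 94.6: Q = 640.8861.
dQ/dM = 13.94 − 0.1716M = -2.29336.
η = (dQ/dM)·(M/Q) = -2.29336 × (94.6/640.8861) = -0.339.
η < 0 ⇒ inferior good.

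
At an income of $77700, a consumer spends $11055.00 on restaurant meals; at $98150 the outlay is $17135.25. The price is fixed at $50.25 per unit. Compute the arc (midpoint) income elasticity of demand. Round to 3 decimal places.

With a constant price, Q₁ = 11055.00/50.25 = 220.000 and Q₂ = 17135.25/50.25 = 341.000 (equivalently, work directly with expenditure since P cancels).
Midpoint %ΔQ = (17135.25 − 11055.00)/14095.13 = 0.43137; midpoint %ΔI = (98150 − 77700)/87925 = 0.23258.
η = 0.43137 / 0.23258 = 1.855.

1.855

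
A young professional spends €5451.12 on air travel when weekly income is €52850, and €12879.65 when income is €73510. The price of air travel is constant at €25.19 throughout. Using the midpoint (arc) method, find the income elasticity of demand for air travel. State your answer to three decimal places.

With a constant price, Q₁ = 5451.12/25.19 = 216.400 and Q₂ = 12879.65/25.19 = 511.300 (equivalently, work directly with expenditure since P cancels).
Midpoint %ΔQ = (12879.65 − 5451.12)/9165.39 = 0.81050; midpoint %ΔI = (73510 − 52850)/63180 = 0.32700.
η = 0.81050 / 0.32700 = 2.479.

2.479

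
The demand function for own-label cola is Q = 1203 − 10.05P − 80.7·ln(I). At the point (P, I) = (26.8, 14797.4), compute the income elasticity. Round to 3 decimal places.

At P = 26.8, I = 14797.4: Q = 158.762.
Holding P constant, ∂Q/∂I = -80.7/I = -0.00545366.
η_I = (∂Q/∂I)·(I/Q) = -0.00545366 × (14797.4/158.762) = -0.508.

-0.508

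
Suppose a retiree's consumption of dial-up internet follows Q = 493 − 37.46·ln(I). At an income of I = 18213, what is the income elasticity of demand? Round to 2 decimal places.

At I = 18213: Q = 125.521.
dQ/dI = -37.46/I = -0.00205677 at this income.
η = (dQ/dI)·(I/Q) = -0.00205677 × (18213/125.521) = -0.30.

-0.30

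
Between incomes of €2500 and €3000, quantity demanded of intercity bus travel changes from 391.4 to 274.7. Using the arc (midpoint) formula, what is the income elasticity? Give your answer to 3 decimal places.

-1.927

ΔQ = 274.7 − 391.4 = -116.7; midpoint Q̄ = (391.4 + 274.7)/2 = 333.05.
ΔI = 3000 − 2500 = 500; midpoint Ī = (2500 + 3000)/2 = 2750.
η = (ΔQ/Q̄) ÷ (ΔI/Ī) = (-116.7/333.05) ÷ (500/2750) = -1.927.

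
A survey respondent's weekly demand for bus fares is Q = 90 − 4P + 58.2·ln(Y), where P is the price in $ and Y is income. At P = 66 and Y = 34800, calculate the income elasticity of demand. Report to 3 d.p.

At P = 66, Y = 34800: Q = 434.619.
Holding P constant, ∂Q/∂Y = 58.2/Y = 0.00167241.
η_Y = (∂Q/∂Y)·(Y/Q) = 0.00167241 × (34800/434.619) = 0.134.

0.134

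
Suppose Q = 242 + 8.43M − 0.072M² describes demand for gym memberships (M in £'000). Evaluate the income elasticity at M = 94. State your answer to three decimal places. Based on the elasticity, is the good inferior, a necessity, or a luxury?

At M = 94: Q = 398.2280.
dQ/dM = 8.43 − 0.144M = -5.10600.
η = (dQ/dM)·(M/Q) = -5.10600 × (94/398.2280) = -1.205.
η < 0 ⇒ inferior good.

-1.205 (inferior good)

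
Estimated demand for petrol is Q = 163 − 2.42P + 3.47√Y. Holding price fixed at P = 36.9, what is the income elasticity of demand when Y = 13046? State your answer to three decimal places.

0.422

At P = 36.9, Y = 13046: Q = 470.042.
Holding P constant, ∂Q/∂Y = 3.47/(2√Y) = 0.0151901.
η_Y = (∂Q/∂Y)·(Y/Q) = 0.0151901 × (13046/470.042) = 0.422.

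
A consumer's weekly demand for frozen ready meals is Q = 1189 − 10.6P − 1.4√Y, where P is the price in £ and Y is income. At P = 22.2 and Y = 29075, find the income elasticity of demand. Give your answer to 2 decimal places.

-0.17

At P = 22.2, Y = 29075: Q = 714.960.
Holding P constant, ∂Q/∂Y = -1.4/(2√Y) = -0.00410524.
η_Y = (∂Q/∂Y)·(Y/Q) = -0.00410524 × (29075/714.960) = -0.17.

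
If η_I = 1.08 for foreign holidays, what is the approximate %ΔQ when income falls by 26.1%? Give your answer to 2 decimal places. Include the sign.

%ΔQ ≈ η × %ΔI = 1.08 × (-26.1%) = -28.19%.

-28.19%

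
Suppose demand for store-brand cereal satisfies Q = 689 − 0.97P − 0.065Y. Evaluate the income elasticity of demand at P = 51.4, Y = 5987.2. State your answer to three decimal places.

At P = 51.4, Y = 5987.2: Q = 249.974.
Holding P constant, ∂Q/∂Y = −0.065.
η_Y = (∂Q/∂Y)·(Y/Q) = -0.065 × (5987.2/249.974) = -1.557.

-1.557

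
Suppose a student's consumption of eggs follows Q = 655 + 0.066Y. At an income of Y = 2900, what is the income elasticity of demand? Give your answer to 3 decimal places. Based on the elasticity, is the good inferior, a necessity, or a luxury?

At Y = 2900: Q = 846.400.
dQ/dY = 0.066.
η = (dQ/dY)·(Y/Q) = 0.066 × (2900/846.400) = 0.226.
Since 0 < η < 1, the good is a necessity.

0.226 (necessity)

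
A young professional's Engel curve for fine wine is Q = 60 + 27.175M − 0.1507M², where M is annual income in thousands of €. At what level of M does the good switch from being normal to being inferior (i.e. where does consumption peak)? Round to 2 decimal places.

90.16

dQ/dM = 27.175 − 0.3014M.
The good is inferior where dQ/dM < 0. Setting dQ/dM = 0 gives M = 27.175 / 0.3014 = 90.16.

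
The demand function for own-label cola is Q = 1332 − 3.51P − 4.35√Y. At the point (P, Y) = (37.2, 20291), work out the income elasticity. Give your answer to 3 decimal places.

-0.533

At P = 37.2, Y = 20291: Q = 581.786.
Holding P constant, ∂Q/∂Y = -4.35/(2√Y) = -0.0152689.
η_Y = (∂Q/∂Y)·(Y/Q) = -0.0152689 × (20291/581.786) = -0.533.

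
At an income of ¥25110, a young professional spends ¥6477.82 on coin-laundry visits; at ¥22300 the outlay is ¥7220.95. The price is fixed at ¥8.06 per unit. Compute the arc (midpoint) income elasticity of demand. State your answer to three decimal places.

With a constant price, Q₁ = 6477.82/8.06 = 803.700 and Q₂ = 7220.95/8.06 = 895.900 (equivalently, work directly with expenditure since P cancels).
Midpoint %ΔQ = (7220.95 − 6477.82)/6849.39 = 0.10850; midpoint %ΔI = (22300 − 25110)/23705 = -0.11854.
η = 0.10850 / -0.11854 = -0.915.

-0.915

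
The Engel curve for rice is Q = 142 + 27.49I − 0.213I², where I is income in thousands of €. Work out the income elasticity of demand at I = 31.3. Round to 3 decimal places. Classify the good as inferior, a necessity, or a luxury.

At I = 31.3: Q = 793.7630.
dQ/dI = 27.49 − 0.426I = 14.15620.
η = (dQ/dI)·(I/Q) = 14.15620 × (31.3/793.7630) = 0.558.
0 < η < 1 ⇒ necessity.

0.558 (necessity)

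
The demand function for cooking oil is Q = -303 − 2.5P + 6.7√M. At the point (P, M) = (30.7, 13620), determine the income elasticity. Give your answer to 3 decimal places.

At P = 30.7, M = 13620: Q = 402.172.
Holding P constant, ∂Q/∂M = 6.7/(2√M) = 0.0287049.
η_M = (∂Q/∂M)·(M/Q) = 0.0287049 × (13620/402.172) = 0.972.

0.972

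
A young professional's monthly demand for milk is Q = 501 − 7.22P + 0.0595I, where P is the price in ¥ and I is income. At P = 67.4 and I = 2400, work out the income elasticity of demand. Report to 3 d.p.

At P = 67.4, I = 2400: Q = 157.172.
Holding P constant, ∂Q/∂I = 0.0595.
η_I = (∂Q/∂I)·(I/Q) = 0.0595 × (2400/157.172) = 0.909.

0.909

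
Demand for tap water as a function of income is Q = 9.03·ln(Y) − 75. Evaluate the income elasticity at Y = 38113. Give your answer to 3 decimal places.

At Y = 38113: Q = 20.251.
dQ/dY = 9.03/Y = 0.000236927 at this income.
η = (dQ/dY)·(Y/Q) = 0.000236927 × (38113/20.251) = 0.446.

0.446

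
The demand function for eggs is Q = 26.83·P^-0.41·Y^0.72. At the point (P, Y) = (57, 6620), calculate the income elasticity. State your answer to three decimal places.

For a multiplicative demand Q = A·P^α·Y^β, the income elasticity is β everywhere.
Here β = 0.72, so η = 0.720.

0.720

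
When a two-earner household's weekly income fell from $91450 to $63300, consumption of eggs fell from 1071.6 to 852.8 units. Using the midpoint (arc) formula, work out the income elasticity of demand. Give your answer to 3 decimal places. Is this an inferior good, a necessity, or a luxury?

ΔQ = 852.8 − 1071.6 = -218.8; midpoint Q̄ = (1071.6 + 852.8)/2 = 962.2.
ΔI = 63300 − 91450 = -28150; midpoint Ī = (91450 + 63300)/2 = 77375.
η = (ΔQ/Q̄) ÷ (ΔI/Ī) = (-218.8/962.2) ÷ (-28150/77375) = 0.625.
0 < η < 1 ⇒ necessity.

0.625 (necessity)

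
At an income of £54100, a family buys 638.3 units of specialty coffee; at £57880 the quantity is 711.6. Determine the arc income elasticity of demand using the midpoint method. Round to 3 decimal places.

1.609

ΔQ = 711.6 − 638.3 = 73.3; midpoint Q̄ = (638.3 + 711.6)/2 = 674.95.
ΔI = 57880 − 54100 = 3780; midpoint Ī = (54100 + 57880)/2 = 55990.
η = (ΔQ/Q̄) ÷ (ΔI/Ī) = (73.3/674.95) ÷ (3780/55990) = 1.609.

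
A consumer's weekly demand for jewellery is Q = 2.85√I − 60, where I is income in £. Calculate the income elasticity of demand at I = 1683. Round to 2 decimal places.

At I = 1683: Q = 56.919.
dQ/dI = 2.85/(2√I) = 0.0347354 at this income.
η = (dQ/dI)·(I/Q) = 0.0347354 × (1683/56.919) = 1.03.

1.03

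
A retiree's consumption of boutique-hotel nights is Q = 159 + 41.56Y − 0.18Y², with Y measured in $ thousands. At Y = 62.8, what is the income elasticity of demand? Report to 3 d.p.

At Y = 62.8: Q = 2059.0768.
dQ/dY = 41.56 − 0.36Y = 18.95200.
η = (dQ/dY)·(Y/Q) = 18.95200 × (62.8/2059.0768) = 0.578.

0.578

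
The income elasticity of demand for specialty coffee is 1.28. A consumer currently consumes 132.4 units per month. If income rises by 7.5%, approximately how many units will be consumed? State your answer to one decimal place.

%ΔQ ≈ η × %ΔI = 1.28 × 7.5% = 9.6%.
New Q ≈ 132.4 × (1 + 0.096) = 145.1.

145.1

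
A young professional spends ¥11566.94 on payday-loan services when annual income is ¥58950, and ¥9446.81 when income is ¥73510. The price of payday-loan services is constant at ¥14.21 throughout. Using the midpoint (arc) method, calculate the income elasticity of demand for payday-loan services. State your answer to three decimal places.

With a constant price, Q₁ = 11566.94/14.21 = 814.000 and Q₂ = 9446.81/14.21 = 664.800 (equivalently, work directly with expenditure since P cancels).
Midpoint %ΔQ = (9446.81 − 11566.94)/10506.88 = -0.20179; midpoint %ΔI = (73510 − 58950)/66230 = 0.21984.
η = -0.20179 / 0.21984 = -0.918.

-0.918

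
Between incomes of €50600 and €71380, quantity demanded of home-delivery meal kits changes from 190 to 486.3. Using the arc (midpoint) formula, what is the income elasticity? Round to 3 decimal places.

ΔQ = 486.3 − 190 = 296.3; midpoint Q̄ = (190 + 486.3)/2 = 338.15.
ΔI = 71380 − 50600 = 20780; midpoint Ī = (50600 + 71380)/2 = 60990.
η = (ΔQ/Q̄) ÷ (ΔI/Ī) = (296.3/338.15) ÷ (20780/60990) = 2.572.

2.572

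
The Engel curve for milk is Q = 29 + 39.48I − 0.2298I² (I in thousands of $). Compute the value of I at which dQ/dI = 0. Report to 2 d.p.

85.90

dQ/dI = 39.48 − 0.4596I.
The good is inferior where dQ/dI < 0. Setting dQ/dI = 0 gives I = 39.48 / 0.4596 = 85.90.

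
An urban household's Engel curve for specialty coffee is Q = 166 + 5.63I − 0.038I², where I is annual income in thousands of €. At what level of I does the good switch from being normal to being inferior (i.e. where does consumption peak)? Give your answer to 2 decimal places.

dQ/dI = 5.63 − 0.076I.
The good is inferior where dQ/dI < 0. Setting dQ/dI = 0 gives I = 5.63 / 0.076 = 74.08.

74.08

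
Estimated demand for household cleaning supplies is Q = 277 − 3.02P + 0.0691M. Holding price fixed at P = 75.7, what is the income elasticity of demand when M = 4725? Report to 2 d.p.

At P = 75.7, M = 4725: Q = 374.884.
Holding P constant, ∂Q/∂M = 0.0691.
η_M = (∂Q/∂M)·(M/Q) = 0.0691 × (4725/374.884) = 0.87.

0.87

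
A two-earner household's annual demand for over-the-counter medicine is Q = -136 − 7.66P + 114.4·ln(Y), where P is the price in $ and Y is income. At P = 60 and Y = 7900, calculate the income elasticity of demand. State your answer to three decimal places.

0.265

At P = 60, Y = 7900: Q = 431.096.
Holding P constant, ∂Q/∂Y = 114.4/Y = 0.014481.
η_Y = (∂Q/∂Y)·(Y/Q) = 0.014481 × (7900/431.096) = 0.265.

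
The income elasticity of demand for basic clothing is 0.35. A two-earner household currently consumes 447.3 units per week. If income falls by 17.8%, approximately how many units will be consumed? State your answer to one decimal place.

%ΔQ ≈ η × %ΔI = 0.35 × (-17.8%) = -6.23%.
New Q ≈ 447.3 × (1 − 0.0623) = 419.4.

419.4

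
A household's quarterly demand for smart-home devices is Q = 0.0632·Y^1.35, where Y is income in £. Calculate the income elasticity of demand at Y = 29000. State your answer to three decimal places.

For Q = A·Y^β the income elasticity is constant and equal to β.
Here β = 1.35, so η = 1.350.

1.350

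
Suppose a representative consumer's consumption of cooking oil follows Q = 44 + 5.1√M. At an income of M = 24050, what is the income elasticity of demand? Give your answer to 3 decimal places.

At M = 24050: Q = 834.911.
dQ/dM = 5.1/(2√M) = 0.0164431 at this income.
η = (dQ/dM)·(M/Q) = 0.0164431 × (24050/834.911) = 0.474.

0.474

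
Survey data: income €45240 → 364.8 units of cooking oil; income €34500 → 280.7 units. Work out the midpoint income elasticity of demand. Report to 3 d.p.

0.967

ΔQ = 280.7 − 364.8 = -84.1; midpoint Q̄ = (364.8 + 280.7)/2 = 322.75.
ΔI = 34500 − 45240 = -10740; midpoint Ī = (45240 + 34500)/2 = 39870.
η = (ΔQ/Q̄) ÷ (ΔI/Ī) = (-84.1/322.75) ÷ (-10740/39870) = 0.967.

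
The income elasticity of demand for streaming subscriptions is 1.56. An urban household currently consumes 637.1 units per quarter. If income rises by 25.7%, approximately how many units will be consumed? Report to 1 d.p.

892.5

%ΔQ ≈ η × %ΔI = 1.56 × 25.7% = 40.092%.
New Q ≈ 637.1 × (1 + 0.40092) = 892.5.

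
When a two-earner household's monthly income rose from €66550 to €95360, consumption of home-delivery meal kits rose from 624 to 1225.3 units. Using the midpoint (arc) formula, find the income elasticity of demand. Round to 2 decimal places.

ΔQ = 1225.3 − 624 = 601.3; midpoint Q̄ = (624 + 1225.3)/2 = 924.65.
ΔI = 95360 − 66550 = 28810; midpoint Ī = (66550 + 95360)/2 = 80955.
η = (ΔQ/Q̄) ÷ (ΔI/Ī) = (601.3/924.65) ÷ (28810/80955) = 1.83.

1.83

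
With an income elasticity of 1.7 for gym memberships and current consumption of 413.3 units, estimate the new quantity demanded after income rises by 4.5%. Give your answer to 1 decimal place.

%ΔQ ≈ η × %ΔI = 1.7 × 4.5% = 7.65%.
New Q ≈ 413.3 × (1 + 0.0765) = 444.9.

444.9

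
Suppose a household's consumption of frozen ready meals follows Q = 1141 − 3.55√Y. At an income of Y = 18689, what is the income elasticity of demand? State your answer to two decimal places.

At Y = 18689: Q = 655.688.
dQ/dY = -3.55/(2√Y) = -0.0129839 at this income.
η = (dQ/dY)·(Y/Q) = -0.0129839 × (18689/655.688) = -0.37.

-0.37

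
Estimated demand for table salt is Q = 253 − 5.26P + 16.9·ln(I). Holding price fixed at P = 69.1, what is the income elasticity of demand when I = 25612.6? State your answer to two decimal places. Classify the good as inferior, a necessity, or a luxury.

0.28 (necessity)

At P = 69.1, I = 25612.6: Q = 61.083.
Holding P constant, ∂Q/∂I = 16.9/I = 0.000659831.
η_I = (∂Q/∂I)·(I/Q) = 0.000659831 × (25612.6/61.083) = 0.28.
Since 0 < η < 1, this is a necessity.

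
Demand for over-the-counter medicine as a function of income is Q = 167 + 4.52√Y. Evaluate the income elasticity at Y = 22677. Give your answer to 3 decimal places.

At Y = 22677: Q = 847.662.
dQ/dY = 4.52/(2√Y) = 0.0150078 at this income.
η = (dQ/dY)·(Y/Q) = 0.0150078 × (22677/847.662) = 0.401.

0.401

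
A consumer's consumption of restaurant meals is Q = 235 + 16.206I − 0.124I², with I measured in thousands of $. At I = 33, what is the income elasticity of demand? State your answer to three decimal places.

0.417

At I = 33: Q = 634.7620.
dQ/dI = 16.206 − 0.248I = 8.02200.
η = (dQ/dI)·(I/Q) = 8.02200 × (33/634.7620) = 0.417.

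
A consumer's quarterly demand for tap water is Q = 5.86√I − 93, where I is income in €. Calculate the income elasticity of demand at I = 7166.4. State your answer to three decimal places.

At I = 7166.4: Q = 403.076.
dQ/dI = 5.86/(2√I) = 0.0346112 at this income.
η = (dQ/dI)·(I/Q) = 0.0346112 × (7166.4/403.076) = 0.615.

0.615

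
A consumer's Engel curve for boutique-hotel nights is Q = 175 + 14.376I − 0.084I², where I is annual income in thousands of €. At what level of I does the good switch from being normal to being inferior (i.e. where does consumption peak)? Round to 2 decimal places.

dQ/dI = 14.376 − 0.168I.
The good is inferior where dQ/dI < 0. Setting dQ/dI = 0 gives I = 14.376 / 0.168 = 85.57.

85.57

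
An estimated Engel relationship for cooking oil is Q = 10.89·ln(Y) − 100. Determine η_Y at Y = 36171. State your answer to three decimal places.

At Y = 36171: Q = 14.302.
dQ/dY = 10.89/Y = 0.00030107 at this income.
η = (dQ/dY)·(Y/Q) = 0.00030107 × (36171/14.302) = 0.761.

0.761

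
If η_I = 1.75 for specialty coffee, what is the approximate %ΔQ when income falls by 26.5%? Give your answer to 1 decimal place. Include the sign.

%ΔQ ≈ η × %ΔI = 1.75 × (-26.5%) = -46.4%.

-46.4%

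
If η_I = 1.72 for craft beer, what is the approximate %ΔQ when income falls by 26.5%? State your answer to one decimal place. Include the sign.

%ΔQ ≈ η × %ΔI = 1.72 × (-26.5%) = -45.6%.

-45.6%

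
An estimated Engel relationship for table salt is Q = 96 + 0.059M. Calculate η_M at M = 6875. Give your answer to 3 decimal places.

At M = 6875: Q = 501.625.
dQ/dM = 0.059.
η = (dQ/dM)·(M/Q) = 0.059 × (6875/501.625) = 0.809.

0.809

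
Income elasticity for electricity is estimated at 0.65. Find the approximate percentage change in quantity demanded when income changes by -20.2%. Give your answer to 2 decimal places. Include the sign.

%ΔQ ≈ η × %ΔI = 0.65 × (-20.2%) = -13.13%.

-13.13%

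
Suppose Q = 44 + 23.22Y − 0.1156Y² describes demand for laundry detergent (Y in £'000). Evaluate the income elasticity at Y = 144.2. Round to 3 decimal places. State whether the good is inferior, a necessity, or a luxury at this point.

At Y = 144.2: Q = 988.5792.
dQ/dY = 23.22 − 0.2312Y = -10.11904.
η = (dQ/dY)·(Y/Q) = -10.11904 × (144.2/988.5792) = -1.476.
η < 0 ⇒ inferior good.

-1.476 (inferior good)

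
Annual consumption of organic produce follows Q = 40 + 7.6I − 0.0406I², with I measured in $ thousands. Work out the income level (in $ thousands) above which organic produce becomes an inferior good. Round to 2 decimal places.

dQ/dI = 7.6 − 0.0812I.
The good is inferior where dQ/dI < 0. Setting dQ/dI = 0 gives I = 7.6 / 0.0812 = 93.60.

93.60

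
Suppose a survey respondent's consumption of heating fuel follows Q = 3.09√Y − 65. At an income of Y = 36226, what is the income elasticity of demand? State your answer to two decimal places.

0.56

At Y = 36226: Q = 523.124.
dQ/dY = 3.09/(2√Y) = 0.00811743 at this income.
η = (dQ/dY)·(Y/Q) = 0.00811743 × (36226/523.124) = 0.56.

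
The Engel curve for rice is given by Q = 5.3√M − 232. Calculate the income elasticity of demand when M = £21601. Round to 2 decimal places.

0.71

At M = 21601: Q = 546.956.
dQ/dM = 5.3/(2√M) = 0.0180305 at this income.
η = (dQ/dM)·(M/Q) = 0.0180305 × (21601/546.956) = 0.71.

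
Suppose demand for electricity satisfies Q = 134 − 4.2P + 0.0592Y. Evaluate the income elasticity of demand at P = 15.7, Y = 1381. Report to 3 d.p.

At P = 15.7, Y = 1381: Q = 149.815.
Holding P constant, ∂Q/∂Y = 0.0592.
η_Y = (∂Q/∂Y)·(Y/Q) = 0.0592 × (1381/149.815) = 0.546.

0.546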